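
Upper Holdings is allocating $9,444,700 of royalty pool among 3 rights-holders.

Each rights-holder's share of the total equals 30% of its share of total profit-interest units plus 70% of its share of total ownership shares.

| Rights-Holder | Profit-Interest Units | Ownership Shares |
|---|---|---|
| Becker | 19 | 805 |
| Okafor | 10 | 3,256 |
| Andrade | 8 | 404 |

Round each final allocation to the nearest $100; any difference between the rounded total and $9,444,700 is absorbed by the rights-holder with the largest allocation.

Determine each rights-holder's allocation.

Becker: $2,647,000 | Okafor: $5,586,900 | Andrade: $1,210,800

Profit-interest units total 37; ownership shares total 4,465.
Combined weights (30% profit-interest units + 70% ownership shares): Becker 0.2803; Okafor 0.5915; Andrade 0.1282.
Pro-rata amounts: Becker 2,646,951.42; Okafor 5,586,919.80; Andrade 1,210,828.78.
Rounded to nearest $100: Becker $2,647,000; Okafor $5,586,900; Andrade $1,210,800. Sum = $9,444,700.
Sum already equals the total — no adjustment.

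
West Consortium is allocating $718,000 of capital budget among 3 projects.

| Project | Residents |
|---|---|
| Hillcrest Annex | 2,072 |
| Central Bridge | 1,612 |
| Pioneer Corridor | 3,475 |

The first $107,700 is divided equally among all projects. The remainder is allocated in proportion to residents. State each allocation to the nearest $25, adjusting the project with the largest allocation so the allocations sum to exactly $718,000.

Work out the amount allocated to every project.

Hillcrest Annex: $212,525; Central Bridge: $173,325; Pioneer Corridor: $332,150

$107,700 shared equally gives $35,900 per project.
Remainder $610,300 by residents (total 7,159): Hillcrest Annex 176,636.63 → $176,625; Central Bridge 137,421.93 → $137,425; Pioneer Corridor 296,241.44 → $296,250.
Totals: Hillcrest Annex $35,900 + $176,625 = $212,525; Central Bridge $35,900 + $137,425 = $173,325; Pioneer Corridor $35,900 + $296,250 = $332,150.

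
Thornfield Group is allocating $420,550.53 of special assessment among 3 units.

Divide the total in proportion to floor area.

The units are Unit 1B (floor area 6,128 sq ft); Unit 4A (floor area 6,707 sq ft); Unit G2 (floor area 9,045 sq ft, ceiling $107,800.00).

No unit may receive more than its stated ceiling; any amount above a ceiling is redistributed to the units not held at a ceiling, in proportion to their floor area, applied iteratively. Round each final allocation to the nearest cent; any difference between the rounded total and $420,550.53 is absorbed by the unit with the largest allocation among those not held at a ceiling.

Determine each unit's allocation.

Unit 1B: $149,321.02 | Unit 4A: $163,429.51 | Unit G2: $107,800.00

Sum of floor area: 21,880.
Pro-rata shares before constraints: Unit 1B 117,784.9016; Unit 4A 128,913.7296; Unit G2 173,851.8987.
Held at cap: Unit G2 ($107,800.00); balance $312,750.53 reallocated over remaining floor area 12,835.
Shares after redistribution: Unit 1B 149,321.0166 → $149,321.02; Unit 4A 163,429.5134 → $163,429.51.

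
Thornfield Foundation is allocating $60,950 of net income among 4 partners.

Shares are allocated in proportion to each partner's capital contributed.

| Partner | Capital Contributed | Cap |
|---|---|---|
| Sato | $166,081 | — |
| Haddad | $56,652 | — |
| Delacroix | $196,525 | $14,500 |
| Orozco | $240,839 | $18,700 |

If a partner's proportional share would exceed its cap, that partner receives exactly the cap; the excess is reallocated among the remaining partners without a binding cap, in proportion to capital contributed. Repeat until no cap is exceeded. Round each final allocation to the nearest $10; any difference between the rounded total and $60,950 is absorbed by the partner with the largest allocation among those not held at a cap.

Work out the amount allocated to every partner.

Sum of capital contributed: 660,097.
Unconstrained shares: Sato 15,335.07; Haddad 5,230.96; Delacroix 18,146.12; Orozco 22,237.85.
Capped: Delacroix ($14,500), Orozco ($18,700); balance $27,750 reallocated over remaining capital contributed 222,733.
Remaining shares: Sato 20,691.80 → $20,690; Haddad 7,058.20 → $7,060.

Sato: $20,690 · Haddad: $7,060 · Delacroix: $14,500 · Orozco: $18,700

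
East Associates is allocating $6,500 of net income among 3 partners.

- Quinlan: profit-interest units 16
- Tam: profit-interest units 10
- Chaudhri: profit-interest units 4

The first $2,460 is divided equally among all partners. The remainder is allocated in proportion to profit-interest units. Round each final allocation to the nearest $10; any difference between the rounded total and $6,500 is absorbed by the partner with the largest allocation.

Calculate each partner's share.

First tranche $2,460 split equally: $820 each.
Remainder $4,040 by profit-interest units (total 30): Quinlan 2,154.67 → $2,150; Tam 1,346.67 → $1,350; Chaudhri 538.67 → $540.
Totals: Quinlan $820 + $2,150 = $2,970; Tam $820 + $1,350 = $2,170; Chaudhri $820 + $540 = $1,360.

Quinlan: $2,970; Tam: $2,170; Chaudhri: $1,360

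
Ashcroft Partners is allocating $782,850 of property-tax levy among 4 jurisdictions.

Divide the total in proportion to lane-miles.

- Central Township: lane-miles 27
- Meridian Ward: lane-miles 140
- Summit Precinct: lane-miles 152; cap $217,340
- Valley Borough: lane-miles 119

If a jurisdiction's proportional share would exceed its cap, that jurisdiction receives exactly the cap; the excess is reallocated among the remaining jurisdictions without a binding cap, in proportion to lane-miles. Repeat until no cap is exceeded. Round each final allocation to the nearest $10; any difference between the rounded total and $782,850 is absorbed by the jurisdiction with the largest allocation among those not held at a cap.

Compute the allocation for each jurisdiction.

Central Township: $53,390 · Meridian Ward: $276,820 · Summit Precinct: $217,340 · Valley Borough: $235,300

Combined lane-miles = 438.
Unconstrained shares: Central Township 48,257.88; Meridian Ward 250,226.03; Summit Precinct 271,673.97; Valley Borough 212,692.12.
Capped: Summit Precinct ($217,340); remaining pool $565,510 reallocated over remaining lane-miles 286.
Redistributed shares: Central Township 53,387.31 → $53,390; Meridian Ward 276,823.08 → $276,820; Valley Borough 235,299.62 → $235,300.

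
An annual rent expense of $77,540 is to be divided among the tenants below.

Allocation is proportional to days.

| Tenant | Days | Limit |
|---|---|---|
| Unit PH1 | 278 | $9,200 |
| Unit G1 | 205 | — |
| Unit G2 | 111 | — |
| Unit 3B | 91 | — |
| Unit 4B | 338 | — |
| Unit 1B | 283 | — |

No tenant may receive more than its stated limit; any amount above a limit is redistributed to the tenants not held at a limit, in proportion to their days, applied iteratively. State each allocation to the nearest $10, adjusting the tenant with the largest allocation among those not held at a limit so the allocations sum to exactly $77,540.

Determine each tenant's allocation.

Unit PH1: $9,200 | Unit G1: $13,630 | Unit G2: $7,380 | Unit 3B: $6,050 | Unit 4B: $22,470 | Unit 1B: $18,810

Sum of days: 1,306.
Proportional shares (ignoring caps): Unit PH1 16,505.45; Unit G1 12,171.29; Unit G2 6,590.31; Unit 3B 5,402.86; Unit 4B 20,067.78; Unit 1B 16,802.31.
Cap binds for Unit PH1 ($9,200); residual $68,340 reallocated over remaining days 1,028.
Redistributed shares: Unit G1 13,628.11 → $13,630; Unit G2 7,379.12 → $7,380; Unit 3B 6,049.55 → $6,050; Unit 4B 22,469.77 → $22,470; Unit 1B 18,813.44 → $18,810.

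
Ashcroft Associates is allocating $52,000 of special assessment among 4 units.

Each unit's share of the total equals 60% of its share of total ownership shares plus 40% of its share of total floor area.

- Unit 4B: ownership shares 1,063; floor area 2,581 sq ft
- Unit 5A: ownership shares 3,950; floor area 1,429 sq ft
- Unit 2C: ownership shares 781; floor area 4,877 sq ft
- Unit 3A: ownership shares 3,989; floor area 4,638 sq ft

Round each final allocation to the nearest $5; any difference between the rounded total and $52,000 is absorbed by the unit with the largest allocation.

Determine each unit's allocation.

Unit 4B: $7,360 | Unit 5A: $14,795 | Unit 2C: $9,990 | Unit 3A: $19,855

Totals — ownership shares 9,783, floor area 13,525.
Composite weights (60% ownership shares + 40% floor area): Unit 4B 0.1415; Unit 5A 0.2845; Unit 2C 0.1921; Unit 3A 0.3818.
Unrounded shares: Unit 4B 7,359.43; Unit 5A 14,795.01; Unit 2C 9,991.07; Unit 3A 19,854.49.
Rounded to nearest $5: Unit 4B $7,360; Unit 5A $14,795; Unit 2C $9,990; Unit 3A $19,855. Sum = $52,000.
Sum already equals the total — no adjustment.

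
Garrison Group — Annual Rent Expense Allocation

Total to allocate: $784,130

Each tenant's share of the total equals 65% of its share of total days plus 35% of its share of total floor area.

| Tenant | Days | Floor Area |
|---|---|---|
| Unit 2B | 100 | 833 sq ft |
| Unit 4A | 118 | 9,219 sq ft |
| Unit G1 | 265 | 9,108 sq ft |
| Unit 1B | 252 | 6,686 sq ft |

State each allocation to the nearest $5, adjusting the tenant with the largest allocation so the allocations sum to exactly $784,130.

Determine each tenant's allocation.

Unit 2B: $78,190; Unit 4A: $179,720; Unit G1: $280,475; Unit 1B: $245,745

Days total 735; floor area total 25,846.
Combined weights (65% days + 35% floor area): Unit 2B 0.0997; Unit 4A 0.2292; Unit G1 0.3577; Unit 1B 0.3134.
Unrounded shares: Unit 2B 78,190.03; Unit 4A 179,718.76; Unit G1 280,477.01; Unit 1B 245,744.20.
After rounding ($5): Unit 2B $78,190; Unit 4A $179,720; Unit G1 $280,475; Unit 1B $245,745. Sum = $784,130.
Sum already equals the total — no adjustment.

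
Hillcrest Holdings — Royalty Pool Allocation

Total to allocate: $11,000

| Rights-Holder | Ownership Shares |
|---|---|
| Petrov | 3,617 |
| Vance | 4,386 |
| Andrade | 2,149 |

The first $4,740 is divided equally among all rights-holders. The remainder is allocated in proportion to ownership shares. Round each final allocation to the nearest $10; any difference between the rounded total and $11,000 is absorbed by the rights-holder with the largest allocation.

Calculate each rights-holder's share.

Equal tier: $4,740 ÷ 3 = $1,580 apiece.
Remainder $6,260 by ownership shares (total 10,152): Petrov 2,230.34 → $2,230; Vance 2,704.53 → $2,700; Andrade 1,325.13 → $1,330.
Totals: Petrov $1,580 + $2,230 = $3,810; Vance $1,580 + $2,700 = $4,280; Andrade $1,580 + $1,330 = $2,910.

Petrov: $3,810 · Vance: $4,280 · Andrade: $2,910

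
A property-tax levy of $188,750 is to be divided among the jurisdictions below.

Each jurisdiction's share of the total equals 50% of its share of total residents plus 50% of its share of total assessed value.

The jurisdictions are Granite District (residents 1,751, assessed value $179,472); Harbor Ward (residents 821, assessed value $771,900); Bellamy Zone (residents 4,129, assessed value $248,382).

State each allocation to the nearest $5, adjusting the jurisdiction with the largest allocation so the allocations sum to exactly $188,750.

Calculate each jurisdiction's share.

Totals — residents 6,701, assessed value 1,199,754.
Composite weights (50% residents + 50% assessed value): Granite District 0.2054; Harbor Ward 0.3830; Bellamy Zone 0.4116.
Raw shares: Granite District 38,778.21; Harbor Ward 72,281.90; Bellamy Zone 77,689.89.
At nearest $5: Granite District $38,780; Harbor Ward $72,280; Bellamy Zone $77,690. Sum = $188,750.
Sum already equals the total — no adjustment.

Granite District: $38,780; Harbor Ward: $72,280; Bellamy Zone: $77,690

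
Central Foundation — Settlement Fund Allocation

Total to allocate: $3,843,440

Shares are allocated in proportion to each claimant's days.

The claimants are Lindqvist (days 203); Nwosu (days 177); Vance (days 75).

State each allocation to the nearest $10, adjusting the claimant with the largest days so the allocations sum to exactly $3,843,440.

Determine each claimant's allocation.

Total days = 203 + 177 + 75 = 455.
Raw shares: Lindqvist 1,714,765.54; Nwosu 1,495,140.40; Vance 633,534.07.
Rounded to nearest $10: Lindqvist $1,714,770; Nwosu $1,495,140; Vance $633,530. Sum = $3,843,440.
No rounding difference to absorb.

Lindqvist: $1,714,770 | Nwosu: $1,495,140 | Vance: $633,530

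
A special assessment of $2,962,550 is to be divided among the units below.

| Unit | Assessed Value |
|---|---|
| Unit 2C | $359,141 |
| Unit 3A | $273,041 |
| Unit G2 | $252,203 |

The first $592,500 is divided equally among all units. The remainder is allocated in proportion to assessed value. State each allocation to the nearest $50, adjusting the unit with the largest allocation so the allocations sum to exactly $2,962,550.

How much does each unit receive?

Unit 2C: $1,159,950 · Unit 3A: $929,200 · Unit G2: $873,400

Equal tier: $592,500 ÷ 3 = $197,500 apiece.
Remainder $2,370,050 by assessed value (total 884,385): Unit 2C 962,456.54 → $962,450; Unit 3A 731,718.45 → $731,700; Unit G2 675,875.01 → $675,900.
Totals: Unit 2C $197,500 + $962,450 = $1,159,950; Unit 3A $197,500 + $731,700 = $929,200; Unit G2 $197,500 + $675,900 = $873,400.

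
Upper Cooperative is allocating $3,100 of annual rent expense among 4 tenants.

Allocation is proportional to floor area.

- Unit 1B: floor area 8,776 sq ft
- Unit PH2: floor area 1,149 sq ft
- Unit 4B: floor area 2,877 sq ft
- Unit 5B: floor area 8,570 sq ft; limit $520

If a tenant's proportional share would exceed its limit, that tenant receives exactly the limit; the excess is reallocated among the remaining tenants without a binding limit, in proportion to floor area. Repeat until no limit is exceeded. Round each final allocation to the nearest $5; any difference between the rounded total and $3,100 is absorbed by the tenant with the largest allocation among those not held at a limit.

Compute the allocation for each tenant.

Combined floor area = 21,372.
Pro-rata shares before constraints: Unit 1B 1,272.96; Unit PH2 166.66; Unit 4B 417.31; Unit 5B 1,243.08.
Held at cap: Unit 5B ($520); balance $2,580 reallocated over remaining floor area 12,802.
Redistributed shares: Unit 1B 1,768.64 → $1,770; Unit PH2 231.56 → $230; Unit 4B 579.80 → $580.

Unit 1B: $1,770 | Unit PH2: $230 | Unit 4B: $580 | Unit 5B: $520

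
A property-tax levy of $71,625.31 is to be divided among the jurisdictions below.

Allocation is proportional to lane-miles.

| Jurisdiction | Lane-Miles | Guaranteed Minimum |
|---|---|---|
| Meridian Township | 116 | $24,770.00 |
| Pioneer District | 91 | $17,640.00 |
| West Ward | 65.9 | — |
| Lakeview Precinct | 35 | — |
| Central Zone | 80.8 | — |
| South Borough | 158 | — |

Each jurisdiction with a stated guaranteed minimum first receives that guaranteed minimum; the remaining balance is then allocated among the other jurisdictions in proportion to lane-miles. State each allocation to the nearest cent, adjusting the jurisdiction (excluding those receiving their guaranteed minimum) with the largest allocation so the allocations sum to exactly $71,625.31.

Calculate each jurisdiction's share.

Fund the minimums — Meridian Township $24,770.00; Pioneer District $17,640.00. Residual $29,215.31.
Residual split over remaining lane-miles 339.7: West Ward 5,667.6153 → $5,667.62; Lakeview Precinct 3,010.1144 → $3,010.11; Central Zone 6,949.0640 → $6,949.06; South Borough 13,588.5163 → $13,588.52.

Meridian Township: $24,770.00 · Pioneer District: $17,640.00 · West Ward: $5,667.62 · Lakeview Precinct: $3,010.11 · Central Zone: $6,949.06 · South Borough: $13,588.52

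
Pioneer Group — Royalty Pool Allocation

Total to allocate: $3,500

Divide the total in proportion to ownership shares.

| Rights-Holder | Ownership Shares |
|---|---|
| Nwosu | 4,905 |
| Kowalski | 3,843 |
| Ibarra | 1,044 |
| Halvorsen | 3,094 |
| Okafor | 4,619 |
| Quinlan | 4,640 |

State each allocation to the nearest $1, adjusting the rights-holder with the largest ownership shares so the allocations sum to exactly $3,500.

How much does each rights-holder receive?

Nwosu: $776 · Kowalski: $607 · Ibarra: $165 · Halvorsen: $489 · Okafor: $730 · Quinlan: $733

Total ownership shares = 22,145.
Proportional shares: Nwosu 4,905/22,145 × $3,500 = 775.23; Kowalski 3,843/22,145 × $3,500 = 607.38; Ibarra 1,044/22,145 × $3,500 = 165.00; Halvorsen 3,094/22,145 × $3,500 = 489.00; Okafor 4,619/22,145 × $3,500 = 730.03; Quinlan 4,640/22,145 × $3,500 = 733.35.
At nearest $1: Nwosu $775; Kowalski $607; Ibarra $165; Halvorsen $489; Okafor $730; Quinlan $733. Sum = $3,499.
Difference $3,500 − $3,499 = +$1 applied to largest ownership shares (Nwosu): Nwosu becomes $776.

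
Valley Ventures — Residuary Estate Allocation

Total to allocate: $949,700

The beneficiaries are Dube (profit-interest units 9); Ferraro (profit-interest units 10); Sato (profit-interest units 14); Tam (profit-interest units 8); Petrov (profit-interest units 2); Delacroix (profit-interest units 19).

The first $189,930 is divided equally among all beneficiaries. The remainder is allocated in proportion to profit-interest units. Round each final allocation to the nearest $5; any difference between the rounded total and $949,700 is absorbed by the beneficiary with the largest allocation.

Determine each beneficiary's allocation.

First tranche $189,930 split equally: $31,655 each.
Remainder $759,770 by profit-interest units (total 62): Dube 110,289.19 → $110,290; Ferraro 122,543.55 → $122,545; Sato 171,560.97 → $171,560; Tam 98,034.84 → $98,035; Petrov 24,508.71 → $24,510; Delacroix 232,832.74 → $232,835.
Rounding difference −$5 on remainder applied to Delacroix.
Totals: Dube $31,655 + $110,290 = $141,945; Ferraro $31,655 + $122,545 = $154,200; Sato $31,655 + $171,560 = $203,215; Tam $31,655 + $98,035 = $129,690; Petrov $31,655 + $24,510 = $56,165; Delacroix $31,655 + $232,830 = $264,485.

Dube: $141,945; Ferraro: $154,200; Sato: $203,215; Tam: $129,690; Petrov: $56,165; Delacroix: $264,485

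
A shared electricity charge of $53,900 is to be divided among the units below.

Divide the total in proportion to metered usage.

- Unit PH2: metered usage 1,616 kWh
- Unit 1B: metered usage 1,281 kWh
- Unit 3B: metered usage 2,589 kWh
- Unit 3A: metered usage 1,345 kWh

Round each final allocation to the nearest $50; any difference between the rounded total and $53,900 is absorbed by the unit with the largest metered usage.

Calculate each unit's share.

Unit PH2: $12,750 | Unit 1B: $10,100 | Unit 3B: $20,450 | Unit 3A: $10,600

Metered usage total: 1,616 + 1,281 + 2,589 + 1,345 = 6,831.
Unrounded shares: Unit PH2 12,751.05; Unit 1B 10,107.73; Unit 3B 20,428.50; Unit 3A 10,612.72.
Rounded to nearest $50: Unit PH2 $12,750; Unit 1B $10,100; Unit 3B $20,450; Unit 3A $10,600. Sum = $53,900.
No rounding difference to absorb.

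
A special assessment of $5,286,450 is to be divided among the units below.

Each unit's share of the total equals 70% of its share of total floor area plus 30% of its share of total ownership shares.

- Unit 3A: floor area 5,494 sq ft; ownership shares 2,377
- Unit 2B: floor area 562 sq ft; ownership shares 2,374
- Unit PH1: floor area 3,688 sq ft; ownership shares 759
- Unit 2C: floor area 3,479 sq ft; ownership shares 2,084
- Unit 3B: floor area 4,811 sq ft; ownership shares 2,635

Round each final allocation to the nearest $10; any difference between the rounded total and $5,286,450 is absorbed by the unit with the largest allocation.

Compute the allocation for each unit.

Totals — floor area 18,034, ownership shares 10,229.
Composite weights (70% floor area + 30% ownership shares): Unit 3A 0.2830; Unit 2B 0.0914; Unit PH1 0.1654; Unit 2C 0.1962; Unit 3B 0.2640.
Raw shares: Unit 3A 1,495,887.22; Unit 2B 483,392.59; Unit PH1 874,442.61; Unit 2C 1,036,988.52; Unit 3B 1,395,739.06.
After rounding ($10): Unit 3A $1,495,890; Unit 2B $483,390; Unit PH1 $874,440; Unit 2C $1,036,990; Unit 3B $1,395,740. Sum = $5,286,450.
Rounded total matches; no reconciliation needed.

Unit 3A: $1,495,890 | Unit 2B: $483,390 | Unit PH1: $874,440 | Unit 2C: $1,036,990 | Unit 3B: $1,395,740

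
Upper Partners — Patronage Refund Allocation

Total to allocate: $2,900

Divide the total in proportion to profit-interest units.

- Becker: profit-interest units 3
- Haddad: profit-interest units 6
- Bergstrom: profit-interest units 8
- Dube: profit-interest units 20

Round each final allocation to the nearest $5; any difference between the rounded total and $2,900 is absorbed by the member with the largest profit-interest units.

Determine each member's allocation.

Combined profit-interest units = 3 + 6 + 8 + 20 = 37.
Pro-rata amounts: Becker 235.14; Haddad 470.27; Bergstrom 627.03; Dube 1,567.57.
Rounded to nearest $5: Becker $235; Haddad $470; Bergstrom $625; Dube $1,570. Sum = $2,900.
No rounding difference to absorb.

Becker: $235 · Haddad: $470 · Bergstrom: $625 · Dube: $1,570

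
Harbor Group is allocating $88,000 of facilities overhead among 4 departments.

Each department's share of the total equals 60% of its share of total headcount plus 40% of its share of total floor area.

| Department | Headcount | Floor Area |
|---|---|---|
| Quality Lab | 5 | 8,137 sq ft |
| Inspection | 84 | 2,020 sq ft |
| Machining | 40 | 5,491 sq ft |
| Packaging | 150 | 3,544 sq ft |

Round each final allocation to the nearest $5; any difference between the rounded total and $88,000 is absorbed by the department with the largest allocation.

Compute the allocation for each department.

Totals — headcount 279, floor area 19,192.
Blended shares (60% headcount + 40% floor area): Quality Lab 0.1803; Inspection 0.2227; Machining 0.2005; Packaging 0.3964.
Raw shares: Quality Lab 15,870.29; Inspection 19,601.65; Machining 17,640.92; Packaging 34,887.14.
After rounding ($5): Quality Lab $15,870; Inspection $19,600; Machining $17,640; Packaging $34,885. Sum = $87,995.
Difference $88,000 − $87,995 = +$5 applied to largest allocation (Packaging): Packaging becomes $34,890.

Quality Lab: $15,870 · Inspection: $19,600 · Machining: $17,640 · Packaging: $34,890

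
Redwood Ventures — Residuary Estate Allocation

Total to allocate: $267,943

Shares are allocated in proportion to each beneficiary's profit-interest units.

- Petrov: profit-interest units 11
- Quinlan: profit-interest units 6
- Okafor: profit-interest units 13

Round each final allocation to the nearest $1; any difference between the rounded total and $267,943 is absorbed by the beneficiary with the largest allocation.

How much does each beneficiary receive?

Combined profit-interest units = 30.
Raw shares: Petrov 11/30 × $267,943 = 98,245.77; Quinlan 6/30 × $267,943 = 53,588.60; Okafor 13/30 × $267,943 = 116,108.63.
Rounded to nearest $1: Petrov $98,246; Quinlan $53,589; Okafor $116,109. Sum = $267,944.
Difference $267,943 − $267,944 = −$1 applied to largest allocation (Okafor): Okafor becomes $116,108.

Petrov: $98,246 · Quinlan: $53,589 · Okafor: $116,108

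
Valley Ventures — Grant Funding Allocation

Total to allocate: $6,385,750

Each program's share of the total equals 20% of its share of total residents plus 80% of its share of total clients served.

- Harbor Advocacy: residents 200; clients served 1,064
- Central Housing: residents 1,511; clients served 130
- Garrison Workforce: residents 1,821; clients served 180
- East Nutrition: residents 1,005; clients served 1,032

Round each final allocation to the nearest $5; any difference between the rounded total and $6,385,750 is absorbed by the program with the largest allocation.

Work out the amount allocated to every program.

Harbor Advocacy: $2,315,465; Central Housing: $701,365; Garrison Workforce: $894,795; East Nutrition: $2,474,125

Residents total 4,537; clients served total 2,406.
Blended shares (20% residents + 80% clients served): Harbor Advocacy 0.3626; Central Housing 0.1098; Garrison Workforce 0.1401; East Nutrition 0.3874.
Proportional shares: Harbor Advocacy 2,315,464.07; Central Housing 701,367.11; Garrison Workforce 894,794.81; East Nutrition 2,474,124.02.
After rounding ($5): Harbor Advocacy $2,315,465; Central Housing $701,365; Garrison Workforce $894,795; East Nutrition $2,474,125. Sum = $6,385,750.
No rounding difference to absorb.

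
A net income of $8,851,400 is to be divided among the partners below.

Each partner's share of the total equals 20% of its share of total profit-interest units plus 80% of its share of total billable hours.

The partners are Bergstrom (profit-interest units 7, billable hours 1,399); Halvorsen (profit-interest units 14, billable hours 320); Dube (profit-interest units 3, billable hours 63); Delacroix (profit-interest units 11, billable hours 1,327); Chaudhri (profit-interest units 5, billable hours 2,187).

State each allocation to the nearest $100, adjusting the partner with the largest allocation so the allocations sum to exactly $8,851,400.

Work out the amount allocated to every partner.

Bergstrom: $2,180,400; Halvorsen: $1,047,500; Dube: $217,000; Delacroix: $2,261,100; Chaudhri: $3,145,400

Totals — profit-interest units 40, billable hours 5,296.
Combined weights (20% profit-interest units + 80% billable hours): Bergstrom 0.2463; Halvorsen 0.1183; Dube 0.0245; Delacroix 0.2555; Chaudhri 0.3554.
Pro-rata amounts: Bergstrom 2,180,359.21; Halvorsen 1,047,460.24; Dube 217,006.38; Delacroix 2,261,118.21; Chaudhri 3,145,455.97.
At nearest $100: Bergstrom $2,180,400; Halvorsen $1,047,500; Dube $217,000; Delacroix $2,261,100; Chaudhri $3,145,500. Sum = $8,851,500.
Difference $8,851,400 − $8,851,500 = −$100 applied to largest allocation (Chaudhri): Chaudhri becomes $3,145,400.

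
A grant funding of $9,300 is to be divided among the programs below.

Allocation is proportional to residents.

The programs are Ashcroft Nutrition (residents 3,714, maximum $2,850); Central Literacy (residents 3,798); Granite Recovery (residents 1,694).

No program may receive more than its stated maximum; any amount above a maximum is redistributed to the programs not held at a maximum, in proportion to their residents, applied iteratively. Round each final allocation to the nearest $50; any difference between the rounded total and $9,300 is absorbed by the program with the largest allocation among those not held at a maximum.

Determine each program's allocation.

Total residents = 9,206.
Pro-rata shares before constraints: Ashcroft Nutrition 3,751.92; Central Literacy 3,836.78; Granite Recovery 1,711.30.
Cap binds for Ashcroft Nutrition ($2,850); balance $6,450 reallocated over remaining residents 5,492.
Redistributed shares: Central Literacy 4,460.51 → $4,450; Granite Recovery 1,989.49 → $2,000.

Ashcroft Nutrition: $2,850 · Central Literacy: $4,450 · Granite Recovery: $2,000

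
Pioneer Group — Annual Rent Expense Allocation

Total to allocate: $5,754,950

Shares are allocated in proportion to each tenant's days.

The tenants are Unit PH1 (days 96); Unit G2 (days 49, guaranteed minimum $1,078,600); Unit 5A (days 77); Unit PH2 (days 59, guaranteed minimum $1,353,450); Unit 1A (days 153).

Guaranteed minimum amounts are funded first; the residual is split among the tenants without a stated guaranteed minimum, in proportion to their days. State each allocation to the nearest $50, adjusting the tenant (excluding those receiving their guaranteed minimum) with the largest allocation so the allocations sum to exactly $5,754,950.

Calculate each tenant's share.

Minimums first: Unit G2 $1,078,600; Unit PH2 $1,353,450. Residual $3,322,900.
Residual split over remaining days 326: Unit PH1 978,522.70 → $978,500; Unit 5A 784,856.75 → $784,850; Unit 1A 1,559,520.55 → $1,559,500.
Rounding difference +$50 applied to Unit 1A → $1,559,550.

Unit PH1: $978,500 | Unit G2: $1,078,600 | Unit 5A: $784,850 | Unit PH2: $1,353,450 | Unit 1A: $1,559,550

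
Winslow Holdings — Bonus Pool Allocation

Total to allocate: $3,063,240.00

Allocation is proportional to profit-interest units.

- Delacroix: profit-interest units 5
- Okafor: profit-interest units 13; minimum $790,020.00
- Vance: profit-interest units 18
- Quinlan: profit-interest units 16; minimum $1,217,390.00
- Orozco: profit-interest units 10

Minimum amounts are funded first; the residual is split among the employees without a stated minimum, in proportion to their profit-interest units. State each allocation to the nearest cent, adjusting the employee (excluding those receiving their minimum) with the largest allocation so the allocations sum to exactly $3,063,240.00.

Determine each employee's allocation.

Minimums first: Okafor $790,020.00; Quinlan $1,217,390.00. Residual $1,055,830.00.
Residual split over remaining profit-interest units 33: Delacroix 159,974.2424 → $159,974.24; Vance 575,907.2727 → $575,907.27; Orozco 319,948.4848 → $319,948.48.
Rounding difference +$0.01 applied to Vance → $575,907.28.

Delacroix: $159,974.24 · Okafor: $790,020.00 · Vance: $575,907.28 · Quinlan: $1,217,390.00 · Orozco: $319,948.48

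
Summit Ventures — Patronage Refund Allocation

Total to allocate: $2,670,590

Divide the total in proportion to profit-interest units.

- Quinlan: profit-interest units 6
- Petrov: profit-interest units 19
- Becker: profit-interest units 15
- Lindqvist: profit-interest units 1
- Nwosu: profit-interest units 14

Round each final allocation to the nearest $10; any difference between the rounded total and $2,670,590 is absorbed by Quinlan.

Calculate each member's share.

Quinlan: $291,330; Petrov: $922,570; Becker: $728,340; Lindqvist: $48,560; Nwosu: $679,790

Sum of profit-interest units: 55.
Proportional shares: Quinlan 6/55 × $2,670,590 = 291,337.09; Petrov 19/55 × $2,670,590 = 922,567.45; Becker 15/55 × $2,670,590 = 728,342.73; Lindqvist 1/55 × $2,670,590 = 48,556.18; Nwosu 14/55 × $2,670,590 = 679,786.55.
After rounding ($10): Quinlan $291,340; Petrov $922,570; Becker $728,340; Lindqvist $48,560; Nwosu $679,790. Sum = $2,670,600.
Difference $2,670,590 − $2,670,600 = −$10 applied to Quinlan: Quinlan becomes $291,330.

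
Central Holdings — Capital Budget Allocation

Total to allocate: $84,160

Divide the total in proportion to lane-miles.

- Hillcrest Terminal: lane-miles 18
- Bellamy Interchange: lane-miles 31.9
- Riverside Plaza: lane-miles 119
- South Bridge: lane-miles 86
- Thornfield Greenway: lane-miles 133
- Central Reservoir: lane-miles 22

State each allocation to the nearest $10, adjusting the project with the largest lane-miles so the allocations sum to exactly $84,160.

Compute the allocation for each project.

Sum of lane-miles: 409.9.
Raw shares: Hillcrest Terminal 18/409.9 × $84,160 = 3,695.73; Bellamy Interchange 31.9/409.9 × $84,160 = 6,549.66; Riverside Plaza 119/409.9 × $84,160 = 24,432.89; South Bridge 86/409.9 × $84,160 = 17,657.38; Thornfield Greenway 133/409.9 × $84,160 = 27,307.34; Central Reservoir 22/409.9 × $84,160 = 4,517.00.
After rounding ($10): Hillcrest Terminal $3,700; Bellamy Interchange $6,550; Riverside Plaza $24,430; South Bridge $17,660; Thornfield Greenway $27,310; Central Reservoir $4,520. Sum = $84,170.
Difference $84,160 − $84,170 = −$10 applied to largest lane-miles (Thornfield Greenway): Thornfield Greenway becomes $27,300.

Hillcrest Terminal: $3,700; Bellamy Interchange: $6,550; Riverside Plaza: $24,430; South Bridge: $17,660; Thornfield Greenway: $27,300; Central Reservoir: $4,520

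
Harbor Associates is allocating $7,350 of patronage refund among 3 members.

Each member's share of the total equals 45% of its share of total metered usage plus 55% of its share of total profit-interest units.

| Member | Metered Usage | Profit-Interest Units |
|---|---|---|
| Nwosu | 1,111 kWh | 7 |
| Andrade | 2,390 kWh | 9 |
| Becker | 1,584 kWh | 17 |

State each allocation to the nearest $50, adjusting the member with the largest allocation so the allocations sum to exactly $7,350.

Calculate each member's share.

Nwosu: $1,600 | Andrade: $2,650 | Becker: $3,100

Metered usage total 5,085; profit-interest units total 33.
Blended shares (45% metered usage + 55% profit-interest units): Nwosu 0.2150; Andrade 0.3615; Becker 0.4235.
Pro-rata amounts: Nwosu 1,580.14; Andrade 2,657.06; Becker 3,112.80.
At nearest $50: Nwosu $1,600; Andrade $2,650; Becker $3,100. Sum = $7,350.
No rounding difference to absorb.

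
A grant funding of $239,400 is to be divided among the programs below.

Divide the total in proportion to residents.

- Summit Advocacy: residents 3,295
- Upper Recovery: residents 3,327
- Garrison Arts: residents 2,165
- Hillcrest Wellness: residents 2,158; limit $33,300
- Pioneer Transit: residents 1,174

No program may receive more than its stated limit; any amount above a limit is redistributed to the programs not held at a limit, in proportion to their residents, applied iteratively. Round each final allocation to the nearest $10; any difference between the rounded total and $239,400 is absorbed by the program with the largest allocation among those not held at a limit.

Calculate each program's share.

Summit Advocacy: $68,180 | Upper Recovery: $68,830 | Garrison Arts: $44,800 | Hillcrest Wellness: $33,300 | Pioneer Transit: $24,290

Sum of residents: 12,119.
Proportional shares (ignoring caps): Summit Advocacy 65,089.78; Upper Recovery 65,721.91; Garrison Arts 42,767.64; Hillcrest Wellness 42,629.36; Pioneer Transit 23,191.32.
Capped: Hillcrest Wellness ($33,300); remaining pool $206,100 reallocated over remaining residents 9,961.
Redistributed shares: Summit Advocacy 68,175.84 → $68,180; Upper Recovery 68,837.94 → $68,840; Garrison Arts 44,795.35 → $44,800; Pioneer Transit 24,290.87 → $24,290.
Rounding difference −$10 applied to Upper Recovery → $68,830.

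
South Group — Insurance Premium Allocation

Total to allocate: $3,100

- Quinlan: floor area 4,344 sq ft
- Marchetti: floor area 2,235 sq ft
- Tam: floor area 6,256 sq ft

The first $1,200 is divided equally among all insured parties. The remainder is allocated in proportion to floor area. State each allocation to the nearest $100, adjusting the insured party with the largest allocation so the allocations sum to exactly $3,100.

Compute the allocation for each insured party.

First tranche $1,200 split equally: $400 each.
Remainder $1,900 by floor area (total 12,835): Quinlan 643.05 → $600; Marchetti 330.85 → $300; Tam 926.09 → $900.
Rounding difference +$100 on remainder applied to Tam.
Totals: Quinlan $400 + $600 = $1,000; Marchetti $400 + $300 = $700; Tam $400 + $1,000 = $1,400.

Quinlan: $1,000; Marchetti: $700; Tam: $1,400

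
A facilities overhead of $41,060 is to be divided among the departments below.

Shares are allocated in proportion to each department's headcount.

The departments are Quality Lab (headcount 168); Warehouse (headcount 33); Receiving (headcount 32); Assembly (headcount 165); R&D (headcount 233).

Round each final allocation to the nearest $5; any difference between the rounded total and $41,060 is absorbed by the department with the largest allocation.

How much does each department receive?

Combined headcount = 631.
Proportional shares: Quality Lab 168/631 × $41,060 = 10,931.98; Warehouse 33/631 × $41,060 = 2,147.35; Receiving 32/631 × $41,060 = 2,082.28; Assembly 165/631 × $41,060 = 10,736.77; R&D 233/631 × $41,060 = 15,161.62.
After rounding ($5): Quality Lab $10,930; Warehouse $2,145; Receiving $2,080; Assembly $10,735; R&D $15,160. Sum = $41,050.
Difference $41,060 − $41,050 = +$10 applied to largest allocation (R&D): R&D becomes $15,170.

Quality Lab: $10,930 | Warehouse: $2,145 | Receiving: $2,080 | Assembly: $10,735 | R&D: $15,170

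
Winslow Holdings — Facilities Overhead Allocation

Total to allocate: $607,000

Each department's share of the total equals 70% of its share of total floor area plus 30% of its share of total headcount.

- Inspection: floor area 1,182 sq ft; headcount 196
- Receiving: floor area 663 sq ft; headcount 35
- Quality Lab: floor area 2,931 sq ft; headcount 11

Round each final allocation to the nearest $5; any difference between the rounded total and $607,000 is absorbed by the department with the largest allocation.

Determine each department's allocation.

Inspection: $252,645; Receiving: $85,320; Quality Lab: $269,035

Floor area total 4,776; headcount total 242.
Combined weights (70% floor area + 30% headcount): Inspection 0.4162; Receiving 0.1406; Quality Lab 0.4432.
Proportional shares: Inspection 252,643.36; Receiving 85,321.01; Quality Lab 269,035.63.
Rounded to nearest $5: Inspection $252,645; Receiving $85,320; Quality Lab $269,035. Sum = $607,000.
Sum already equals the total — no adjustment.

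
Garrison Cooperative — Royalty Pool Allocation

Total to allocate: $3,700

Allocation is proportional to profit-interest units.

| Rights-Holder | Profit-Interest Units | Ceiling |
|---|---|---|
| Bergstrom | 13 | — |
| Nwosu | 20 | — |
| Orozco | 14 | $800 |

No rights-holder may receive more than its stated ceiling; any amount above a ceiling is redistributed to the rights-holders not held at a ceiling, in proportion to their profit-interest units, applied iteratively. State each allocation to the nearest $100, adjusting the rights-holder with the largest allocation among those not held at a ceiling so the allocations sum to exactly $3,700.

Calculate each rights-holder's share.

Total profit-interest units = 47.
Pro-rata shares before constraints: Bergstrom 1,023.40; Nwosu 1,574.47; Orozco 1,102.13.
Capped: Orozco ($800); balance $2,900 reallocated over remaining profit-interest units 33.
Redistributed shares: Bergstrom 1,142.42 → $1,100; Nwosu 1,757.58 → $1,800.

Bergstrom: $1,100 · Nwosu: $1,800 · Orozco: $800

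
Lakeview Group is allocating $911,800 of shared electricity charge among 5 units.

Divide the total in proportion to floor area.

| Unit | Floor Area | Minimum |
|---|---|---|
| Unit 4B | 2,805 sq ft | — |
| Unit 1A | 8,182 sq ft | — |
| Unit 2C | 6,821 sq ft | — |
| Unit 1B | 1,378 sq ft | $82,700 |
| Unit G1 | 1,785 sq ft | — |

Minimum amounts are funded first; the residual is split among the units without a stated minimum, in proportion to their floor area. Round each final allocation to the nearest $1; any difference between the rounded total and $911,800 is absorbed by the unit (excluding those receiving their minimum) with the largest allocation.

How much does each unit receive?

Unit 4B: $118,697; Unit 1A: $346,231; Unit 2C: $288,638; Unit 1B: $82,700; Unit G1: $75,534

Fund the minimums — Unit 1B $82,700. Remaining pool $829,100.
Remaining pool split over remaining floor area 19,593: Unit 4B 118,696.75 → $118,697; Unit 1A 346,230.60 → $346,231; Unit 2C 288,638.35 → $288,638; Unit G1 75,534.30 → $75,534.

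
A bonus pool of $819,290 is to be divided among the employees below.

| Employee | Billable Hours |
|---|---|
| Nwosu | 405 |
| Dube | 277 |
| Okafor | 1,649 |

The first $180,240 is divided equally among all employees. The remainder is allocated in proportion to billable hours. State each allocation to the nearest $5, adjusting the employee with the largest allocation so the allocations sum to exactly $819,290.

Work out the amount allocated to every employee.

Nwosu: $171,110 · Dube: $136,020 · Okafor: $512,160

First tranche $180,240 split equally: $60,080 each.
Remainder $639,050 by billable hours (total 2,331): Nwosu 111,031.85 → $111,030; Dube 75,940.30 → $75,940; Okafor 452,077.84 → $452,080.
Totals: Nwosu $60,080 + $111,030 = $171,110; Dube $60,080 + $75,940 = $136,020; Okafor $60,080 + $452,080 = $512,160.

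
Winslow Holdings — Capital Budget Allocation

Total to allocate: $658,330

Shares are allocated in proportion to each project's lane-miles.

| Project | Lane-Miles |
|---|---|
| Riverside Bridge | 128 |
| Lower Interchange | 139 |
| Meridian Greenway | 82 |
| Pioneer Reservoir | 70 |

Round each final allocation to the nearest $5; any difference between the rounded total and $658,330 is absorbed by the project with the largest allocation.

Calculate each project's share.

Lane-miles total: 419.
Raw shares: Riverside Bridge 128/419 × $658,330 = 201,112.74; Lower Interchange 139/419 × $658,330 = 218,395.87; Meridian Greenway 82/419 × $658,330 = 128,837.85; Pioneer Reservoir 70/419 × $658,330 = 109,983.53.
Rounded to nearest $5: Riverside Bridge $201,115; Lower Interchange $218,395; Meridian Greenway $128,840; Pioneer Reservoir $109,985. Sum = $658,335.
Difference $658,330 − $658,335 = −$5 applied to largest allocation (Lower Interchange): Lower Interchange becomes $218,390.

Riverside Bridge: $201,115; Lower Interchange: $218,390; Meridian Greenway: $128,840; Pioneer Reservoir: $109,985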